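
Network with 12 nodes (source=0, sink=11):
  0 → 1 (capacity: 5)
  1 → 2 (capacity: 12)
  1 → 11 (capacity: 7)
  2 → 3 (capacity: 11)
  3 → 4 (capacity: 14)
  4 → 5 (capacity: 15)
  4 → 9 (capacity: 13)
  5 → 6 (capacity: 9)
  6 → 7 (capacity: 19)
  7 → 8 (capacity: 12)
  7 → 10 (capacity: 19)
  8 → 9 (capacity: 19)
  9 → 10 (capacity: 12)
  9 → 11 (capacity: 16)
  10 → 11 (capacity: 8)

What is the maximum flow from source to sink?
Maximum flow = 5

Max flow: 5

Flow assignment:
  0 → 1: 5/5
  1 → 11: 5/7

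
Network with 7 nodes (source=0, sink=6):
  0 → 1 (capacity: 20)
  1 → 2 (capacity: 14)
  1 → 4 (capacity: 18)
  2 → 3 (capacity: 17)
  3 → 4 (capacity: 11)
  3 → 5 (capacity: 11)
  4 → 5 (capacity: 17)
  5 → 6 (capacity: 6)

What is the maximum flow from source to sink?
Maximum flow = 6

Max flow: 6

Flow assignment:
  0 → 1: 6/20
  1 → 4: 6/18
  4 → 5: 6/17
  5 → 6: 6/6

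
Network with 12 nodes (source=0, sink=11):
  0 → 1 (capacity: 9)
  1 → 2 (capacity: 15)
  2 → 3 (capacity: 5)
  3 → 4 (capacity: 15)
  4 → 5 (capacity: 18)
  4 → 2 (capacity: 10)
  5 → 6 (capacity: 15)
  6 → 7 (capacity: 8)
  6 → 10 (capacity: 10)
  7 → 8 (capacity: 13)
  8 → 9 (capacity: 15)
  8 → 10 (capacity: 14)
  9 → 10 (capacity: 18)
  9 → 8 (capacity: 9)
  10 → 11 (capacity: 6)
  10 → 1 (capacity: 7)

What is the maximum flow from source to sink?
Maximum flow = 5

Max flow: 5

Flow assignment:
  0 → 1: 5/9
  1 → 2: 5/15
  2 → 3: 5/5
  3 → 4: 5/15
  4 → 5: 5/18
  5 → 6: 5/15
  6 → 10: 5/10
  10 → 11: 5/6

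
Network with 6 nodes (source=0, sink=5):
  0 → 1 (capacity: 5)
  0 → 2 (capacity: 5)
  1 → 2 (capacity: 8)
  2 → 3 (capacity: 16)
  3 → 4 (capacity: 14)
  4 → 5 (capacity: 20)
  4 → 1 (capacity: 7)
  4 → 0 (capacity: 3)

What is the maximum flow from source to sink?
Maximum flow = 10

Max flow: 10

Flow assignment:
  0 → 1: 5/5
  0 → 2: 5/5
  1 → 2: 5/8
  2 → 3: 10/16
  3 → 4: 10/14
  4 → 5: 10/20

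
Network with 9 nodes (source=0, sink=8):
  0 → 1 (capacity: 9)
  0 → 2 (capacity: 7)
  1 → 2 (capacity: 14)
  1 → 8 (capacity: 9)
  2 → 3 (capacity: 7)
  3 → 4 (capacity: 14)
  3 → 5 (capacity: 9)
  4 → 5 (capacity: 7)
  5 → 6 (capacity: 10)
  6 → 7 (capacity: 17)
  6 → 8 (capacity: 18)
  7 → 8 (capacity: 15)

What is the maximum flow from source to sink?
Maximum flow = 16

Max flow: 16

Flow assignment:
  0 → 1: 9/9
  0 → 2: 7/7
  1 → 8: 9/9
  2 → 3: 7/7
  3 → 5: 7/9
  5 → 6: 7/10
  6 → 8: 7/18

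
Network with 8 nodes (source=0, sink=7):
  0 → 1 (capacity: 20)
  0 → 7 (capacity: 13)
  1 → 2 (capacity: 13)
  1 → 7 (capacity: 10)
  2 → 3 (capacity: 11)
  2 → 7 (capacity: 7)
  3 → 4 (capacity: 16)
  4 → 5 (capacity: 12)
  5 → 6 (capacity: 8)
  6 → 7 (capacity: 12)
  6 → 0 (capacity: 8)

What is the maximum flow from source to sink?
Maximum flow = 33

Max flow: 33

Flow assignment:
  0 → 1: 20/20
  0 → 7: 13/13
  1 → 2: 10/13
  1 → 7: 10/10
  2 → 3: 3/11
  2 → 7: 7/7
  3 → 4: 3/16
  4 → 5: 3/12
  5 → 6: 3/8
  6 → 7: 3/12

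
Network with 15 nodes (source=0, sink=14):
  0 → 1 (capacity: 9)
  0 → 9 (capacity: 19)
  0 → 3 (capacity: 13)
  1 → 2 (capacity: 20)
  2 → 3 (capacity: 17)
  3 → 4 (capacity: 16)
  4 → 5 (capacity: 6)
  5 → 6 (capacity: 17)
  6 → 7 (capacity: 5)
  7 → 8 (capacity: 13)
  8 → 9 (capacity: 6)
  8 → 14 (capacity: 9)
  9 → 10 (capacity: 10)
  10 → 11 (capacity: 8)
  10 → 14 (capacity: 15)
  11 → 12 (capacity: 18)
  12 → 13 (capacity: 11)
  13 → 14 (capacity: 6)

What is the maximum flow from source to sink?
Maximum flow = 15

Max flow: 15

Flow assignment:
  0 → 1: 5/9
  0 → 9: 10/19
  1 → 2: 5/20
  2 → 3: 5/17
  3 → 4: 5/16
  4 → 5: 5/6
  5 → 6: 5/17
  6 → 7: 5/5
  7 → 8: 5/13
  8 → 14: 5/9
  9 → 10: 10/10
  10 → 14: 10/15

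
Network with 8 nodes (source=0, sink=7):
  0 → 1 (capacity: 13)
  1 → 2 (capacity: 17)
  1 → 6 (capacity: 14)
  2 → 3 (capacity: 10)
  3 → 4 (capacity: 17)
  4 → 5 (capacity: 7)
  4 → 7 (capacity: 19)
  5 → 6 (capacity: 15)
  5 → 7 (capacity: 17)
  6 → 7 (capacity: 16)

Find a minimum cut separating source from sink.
Min cut value = 13, edges: (0,1)

Min cut value: 13
Partition: S = [0], T = [1, 2, 3, 4, 5, 6, 7]
Cut edges: (0,1)

By max-flow min-cut theorem, max flow = min cut = 13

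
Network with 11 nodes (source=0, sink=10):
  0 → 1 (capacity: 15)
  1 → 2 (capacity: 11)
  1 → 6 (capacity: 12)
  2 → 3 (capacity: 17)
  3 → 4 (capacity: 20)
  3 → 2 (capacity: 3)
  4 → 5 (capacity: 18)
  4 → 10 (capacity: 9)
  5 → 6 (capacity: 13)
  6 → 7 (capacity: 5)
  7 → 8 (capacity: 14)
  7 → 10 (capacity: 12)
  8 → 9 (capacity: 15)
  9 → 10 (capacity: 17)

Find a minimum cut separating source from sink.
Min cut value = 14, edges: (4,10), (6,7)

Min cut value: 14
Partition: S = [0, 1, 2, 3, 4, 5, 6], T = [7, 8, 9, 10]
Cut edges: (4,10), (6,7)

By max-flow min-cut theorem, max flow = min cut = 14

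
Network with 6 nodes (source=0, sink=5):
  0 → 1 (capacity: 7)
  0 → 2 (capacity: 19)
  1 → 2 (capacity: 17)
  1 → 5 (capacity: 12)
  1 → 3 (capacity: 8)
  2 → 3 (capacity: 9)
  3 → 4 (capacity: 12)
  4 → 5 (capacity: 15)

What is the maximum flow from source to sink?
Maximum flow = 16

Max flow: 16

Flow assignment:
  0 → 1: 7/7
  0 → 2: 9/19
  1 → 5: 7/12
  2 → 3: 9/9
  3 → 4: 9/12
  4 → 5: 9/15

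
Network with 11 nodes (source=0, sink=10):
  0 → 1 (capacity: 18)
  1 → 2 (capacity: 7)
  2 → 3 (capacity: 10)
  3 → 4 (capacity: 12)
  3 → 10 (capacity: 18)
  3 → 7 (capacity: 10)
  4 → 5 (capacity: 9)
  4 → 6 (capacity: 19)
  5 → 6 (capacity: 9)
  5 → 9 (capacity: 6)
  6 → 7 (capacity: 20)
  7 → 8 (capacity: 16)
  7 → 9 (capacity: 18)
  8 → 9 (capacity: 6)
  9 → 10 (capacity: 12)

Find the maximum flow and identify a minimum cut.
Max flow = 7, Min cut edges: (1,2)

Maximum flow: 7
Minimum cut: (1,2)
Partition: S = [0, 1], T = [2, 3, 4, 5, 6, 7, 8, 9, 10]

Max-flow min-cut theorem verified: both equal 7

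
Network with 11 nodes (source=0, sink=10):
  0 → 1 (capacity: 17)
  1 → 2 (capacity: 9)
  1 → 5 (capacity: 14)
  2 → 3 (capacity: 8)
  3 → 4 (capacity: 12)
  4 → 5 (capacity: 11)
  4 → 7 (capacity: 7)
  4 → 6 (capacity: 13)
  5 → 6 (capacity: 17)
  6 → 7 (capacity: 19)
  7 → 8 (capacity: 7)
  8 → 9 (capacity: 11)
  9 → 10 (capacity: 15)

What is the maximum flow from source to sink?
Maximum flow = 7

Max flow: 7

Flow assignment:
  0 → 1: 7/17
  1 → 2: 3/9
  1 → 5: 4/14
  2 → 3: 3/8
  3 → 4: 3/12
  4 → 5: 3/11
  5 → 6: 7/17
  6 → 7: 7/19
  7 → 8: 7/7
  8 → 9: 7/11
  9 → 10: 7/15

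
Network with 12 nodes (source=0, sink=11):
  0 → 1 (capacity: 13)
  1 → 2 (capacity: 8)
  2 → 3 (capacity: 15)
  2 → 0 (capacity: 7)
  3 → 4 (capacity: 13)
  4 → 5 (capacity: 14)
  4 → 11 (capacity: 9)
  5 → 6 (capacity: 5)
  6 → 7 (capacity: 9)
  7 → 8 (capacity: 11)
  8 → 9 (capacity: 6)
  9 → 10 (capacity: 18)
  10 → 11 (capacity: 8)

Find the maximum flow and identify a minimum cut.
Max flow = 8, Min cut edges: (1,2)

Maximum flow: 8
Minimum cut: (1,2)
Partition: S = [0, 1], T = [2, 3, 4, 5, 6, 7, 8, 9, 10, 11]

Max-flow min-cut theorem verified: both equal 8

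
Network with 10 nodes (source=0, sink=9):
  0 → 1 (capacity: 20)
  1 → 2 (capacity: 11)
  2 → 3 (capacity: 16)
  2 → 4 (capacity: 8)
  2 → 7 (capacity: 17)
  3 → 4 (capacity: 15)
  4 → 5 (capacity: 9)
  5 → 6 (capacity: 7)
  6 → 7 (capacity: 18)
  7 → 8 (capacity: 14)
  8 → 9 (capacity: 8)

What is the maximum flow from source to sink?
Maximum flow = 8

Max flow: 8

Flow assignment:
  0 → 1: 8/20
  1 → 2: 8/11
  2 → 7: 8/17
  7 → 8: 8/14
  8 → 9: 8/8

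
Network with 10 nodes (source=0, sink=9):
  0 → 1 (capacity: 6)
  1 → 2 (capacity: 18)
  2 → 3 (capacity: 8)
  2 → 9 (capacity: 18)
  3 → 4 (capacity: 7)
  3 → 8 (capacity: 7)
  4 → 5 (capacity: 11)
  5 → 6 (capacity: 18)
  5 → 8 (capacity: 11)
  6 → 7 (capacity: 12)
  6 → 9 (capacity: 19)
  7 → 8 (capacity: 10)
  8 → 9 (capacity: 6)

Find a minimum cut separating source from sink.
Min cut value = 6, edges: (0,1)

Min cut value: 6
Partition: S = [0], T = [1, 2, 3, 4, 5, 6, 7, 8, 9]
Cut edges: (0,1)

By max-flow min-cut theorem, max flow = min cut = 6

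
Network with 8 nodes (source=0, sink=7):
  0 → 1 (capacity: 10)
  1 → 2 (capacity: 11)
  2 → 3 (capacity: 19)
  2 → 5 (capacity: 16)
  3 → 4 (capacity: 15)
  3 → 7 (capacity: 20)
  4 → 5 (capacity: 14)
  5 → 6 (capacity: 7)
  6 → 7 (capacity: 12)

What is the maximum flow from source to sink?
Maximum flow = 10

Max flow: 10

Flow assignment:
  0 → 1: 10/10
  1 → 2: 10/11
  2 → 3: 10/19
  3 → 7: 10/20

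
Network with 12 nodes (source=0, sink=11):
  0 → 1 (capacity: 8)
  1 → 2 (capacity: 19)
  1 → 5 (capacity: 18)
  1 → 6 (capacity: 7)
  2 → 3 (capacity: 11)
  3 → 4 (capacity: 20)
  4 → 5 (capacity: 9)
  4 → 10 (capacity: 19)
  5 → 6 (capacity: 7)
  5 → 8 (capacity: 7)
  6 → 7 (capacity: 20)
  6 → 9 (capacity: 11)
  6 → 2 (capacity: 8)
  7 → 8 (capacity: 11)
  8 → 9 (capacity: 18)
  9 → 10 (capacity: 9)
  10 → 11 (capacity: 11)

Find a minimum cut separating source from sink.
Min cut value = 8, edges: (0,1)

Min cut value: 8
Partition: S = [0], T = [1, 2, 3, 4, 5, 6, 7, 8, 9, 10, 11]
Cut edges: (0,1)

By max-flow min-cut theorem, max flow = min cut = 8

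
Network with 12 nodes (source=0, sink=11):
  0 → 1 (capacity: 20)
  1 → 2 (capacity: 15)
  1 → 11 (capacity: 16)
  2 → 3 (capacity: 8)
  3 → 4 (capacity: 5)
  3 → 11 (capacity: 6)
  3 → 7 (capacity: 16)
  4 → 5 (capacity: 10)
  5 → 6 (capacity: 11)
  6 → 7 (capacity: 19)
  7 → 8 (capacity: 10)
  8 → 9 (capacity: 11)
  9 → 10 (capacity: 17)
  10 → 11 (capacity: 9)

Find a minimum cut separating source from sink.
Min cut value = 20, edges: (0,1)

Min cut value: 20
Partition: S = [0], T = [1, 2, 3, 4, 5, 6, 7, 8, 9, 10, 11]
Cut edges: (0,1)

By max-flow min-cut theorem, max flow = min cut = 20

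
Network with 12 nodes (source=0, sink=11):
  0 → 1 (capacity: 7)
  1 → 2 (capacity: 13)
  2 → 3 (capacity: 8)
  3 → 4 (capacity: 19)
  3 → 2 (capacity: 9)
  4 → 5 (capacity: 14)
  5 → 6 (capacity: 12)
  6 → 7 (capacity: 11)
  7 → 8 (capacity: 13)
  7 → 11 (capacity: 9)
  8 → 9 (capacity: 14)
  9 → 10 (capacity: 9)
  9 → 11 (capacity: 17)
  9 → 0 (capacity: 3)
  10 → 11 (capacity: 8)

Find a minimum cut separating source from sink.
Min cut value = 7, edges: (0,1)

Min cut value: 7
Partition: S = [0], T = [1, 2, 3, 4, 5, 6, 7, 8, 9, 10, 11]
Cut edges: (0,1)

By max-flow min-cut theorem, max flow = min cut = 7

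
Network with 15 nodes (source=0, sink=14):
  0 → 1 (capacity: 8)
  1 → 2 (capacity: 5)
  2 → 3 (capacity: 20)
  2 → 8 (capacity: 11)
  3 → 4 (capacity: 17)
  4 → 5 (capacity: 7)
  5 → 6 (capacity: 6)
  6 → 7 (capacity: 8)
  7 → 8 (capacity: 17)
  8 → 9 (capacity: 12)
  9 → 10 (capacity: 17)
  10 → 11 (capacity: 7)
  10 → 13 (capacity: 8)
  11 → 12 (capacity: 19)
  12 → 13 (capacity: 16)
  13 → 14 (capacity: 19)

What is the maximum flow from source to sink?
Maximum flow = 5

Max flow: 5

Flow assignment:
  0 → 1: 5/8
  1 → 2: 5/5
  2 → 8: 5/11
  8 → 9: 5/12
  9 → 10: 5/17
  10 → 13: 5/8
  13 → 14: 5/19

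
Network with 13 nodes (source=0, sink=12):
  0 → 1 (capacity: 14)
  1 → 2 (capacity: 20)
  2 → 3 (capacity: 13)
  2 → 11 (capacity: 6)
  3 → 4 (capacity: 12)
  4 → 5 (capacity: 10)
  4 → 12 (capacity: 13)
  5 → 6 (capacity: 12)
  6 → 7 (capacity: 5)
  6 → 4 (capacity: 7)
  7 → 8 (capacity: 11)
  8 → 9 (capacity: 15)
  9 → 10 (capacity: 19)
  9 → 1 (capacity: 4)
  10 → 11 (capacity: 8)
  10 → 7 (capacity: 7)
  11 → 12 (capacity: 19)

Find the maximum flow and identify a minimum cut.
Max flow = 14, Min cut edges: (0,1)

Maximum flow: 14
Minimum cut: (0,1)
Partition: S = [0], T = [1, 2, 3, 4, 5, 6, 7, 8, 9, 10, 11, 12]

Max-flow min-cut theorem verified: both equal 14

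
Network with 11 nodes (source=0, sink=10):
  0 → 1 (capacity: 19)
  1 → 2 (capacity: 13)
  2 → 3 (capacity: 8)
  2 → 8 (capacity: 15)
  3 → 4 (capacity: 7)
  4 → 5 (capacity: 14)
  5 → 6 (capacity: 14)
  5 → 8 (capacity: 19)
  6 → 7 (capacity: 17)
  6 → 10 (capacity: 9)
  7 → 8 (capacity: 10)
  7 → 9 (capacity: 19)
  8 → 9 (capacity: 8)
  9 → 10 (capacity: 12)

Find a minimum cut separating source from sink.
Min cut value = 13, edges: (1,2)

Min cut value: 13
Partition: S = [0, 1], T = [2, 3, 4, 5, 6, 7, 8, 9, 10]
Cut edges: (1,2)

By max-flow min-cut theorem, max flow = min cut = 13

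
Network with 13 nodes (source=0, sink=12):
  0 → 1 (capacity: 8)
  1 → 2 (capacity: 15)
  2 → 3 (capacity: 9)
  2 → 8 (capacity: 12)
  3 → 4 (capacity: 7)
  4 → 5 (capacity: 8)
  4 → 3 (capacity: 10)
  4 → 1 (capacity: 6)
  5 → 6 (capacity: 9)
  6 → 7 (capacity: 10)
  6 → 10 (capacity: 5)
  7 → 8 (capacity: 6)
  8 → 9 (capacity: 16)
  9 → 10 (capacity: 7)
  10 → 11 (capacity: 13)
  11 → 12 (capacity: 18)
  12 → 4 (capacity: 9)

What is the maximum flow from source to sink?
Maximum flow = 8

Max flow: 8

Flow assignment:
  0 → 1: 8/8
  1 → 2: 8/15
  2 → 3: 1/9
  2 → 8: 7/12
  3 → 4: 1/7
  4 → 5: 1/8
  5 → 6: 1/9
  6 → 10: 1/5
  8 → 9: 7/16
  9 → 10: 7/7
  10 → 11: 8/13
  11 → 12: 8/18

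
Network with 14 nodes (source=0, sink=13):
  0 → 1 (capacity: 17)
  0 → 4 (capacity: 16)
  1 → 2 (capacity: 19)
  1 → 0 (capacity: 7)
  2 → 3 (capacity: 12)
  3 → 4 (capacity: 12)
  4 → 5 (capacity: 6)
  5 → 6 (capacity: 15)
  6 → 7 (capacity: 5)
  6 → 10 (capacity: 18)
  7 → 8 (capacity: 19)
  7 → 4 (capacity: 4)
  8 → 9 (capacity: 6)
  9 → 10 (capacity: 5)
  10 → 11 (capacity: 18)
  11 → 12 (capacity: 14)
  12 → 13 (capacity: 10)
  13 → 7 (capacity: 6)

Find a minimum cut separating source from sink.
Min cut value = 6, edges: (4,5)

Min cut value: 6
Partition: S = [0, 1, 2, 3, 4], T = [5, 6, 7, 8, 9, 10, 11, 12, 13]
Cut edges: (4,5)

By max-flow min-cut theorem, max flow = min cut = 6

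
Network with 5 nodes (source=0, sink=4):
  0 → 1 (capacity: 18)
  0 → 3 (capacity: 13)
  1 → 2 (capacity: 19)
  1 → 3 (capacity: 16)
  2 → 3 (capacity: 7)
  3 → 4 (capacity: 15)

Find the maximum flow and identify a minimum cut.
Max flow = 15, Min cut edges: (3,4)

Maximum flow: 15
Minimum cut: (3,4)
Partition: S = [0, 1, 2, 3], T = [4]

Max-flow min-cut theorem verified: both equal 15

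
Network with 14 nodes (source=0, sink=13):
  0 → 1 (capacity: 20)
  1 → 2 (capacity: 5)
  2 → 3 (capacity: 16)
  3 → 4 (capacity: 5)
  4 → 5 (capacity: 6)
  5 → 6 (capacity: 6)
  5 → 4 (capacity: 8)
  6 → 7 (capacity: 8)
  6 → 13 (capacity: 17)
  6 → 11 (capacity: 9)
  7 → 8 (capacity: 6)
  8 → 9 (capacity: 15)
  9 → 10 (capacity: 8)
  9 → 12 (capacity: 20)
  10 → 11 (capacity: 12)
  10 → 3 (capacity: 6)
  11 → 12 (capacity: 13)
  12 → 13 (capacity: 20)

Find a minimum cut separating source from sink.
Min cut value = 5, edges: (3,4)

Min cut value: 5
Partition: S = [0, 1, 2, 3], T = [4, 5, 6, 7, 8, 9, 10, 11, 12, 13]
Cut edges: (3,4)

By max-flow min-cut theorem, max flow = min cut = 5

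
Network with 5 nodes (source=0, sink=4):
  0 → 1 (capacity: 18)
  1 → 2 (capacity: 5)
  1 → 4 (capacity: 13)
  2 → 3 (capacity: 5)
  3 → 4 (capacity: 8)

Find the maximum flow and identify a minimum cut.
Max flow = 18, Min cut edges: (1,4), (2,3)

Maximum flow: 18
Minimum cut: (1,4), (2,3)
Partition: S = [0, 1, 2], T = [3, 4]

Max-flow min-cut theorem verified: both equal 18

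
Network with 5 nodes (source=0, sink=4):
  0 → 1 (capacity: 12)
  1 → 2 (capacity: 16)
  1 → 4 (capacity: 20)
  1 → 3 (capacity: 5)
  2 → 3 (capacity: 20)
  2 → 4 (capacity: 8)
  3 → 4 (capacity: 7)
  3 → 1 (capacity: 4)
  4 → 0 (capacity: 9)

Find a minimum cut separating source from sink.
Min cut value = 12, edges: (0,1)

Min cut value: 12
Partition: S = [0], T = [1, 2, 3, 4]
Cut edges: (0,1)

By max-flow min-cut theorem, max flow = min cut = 12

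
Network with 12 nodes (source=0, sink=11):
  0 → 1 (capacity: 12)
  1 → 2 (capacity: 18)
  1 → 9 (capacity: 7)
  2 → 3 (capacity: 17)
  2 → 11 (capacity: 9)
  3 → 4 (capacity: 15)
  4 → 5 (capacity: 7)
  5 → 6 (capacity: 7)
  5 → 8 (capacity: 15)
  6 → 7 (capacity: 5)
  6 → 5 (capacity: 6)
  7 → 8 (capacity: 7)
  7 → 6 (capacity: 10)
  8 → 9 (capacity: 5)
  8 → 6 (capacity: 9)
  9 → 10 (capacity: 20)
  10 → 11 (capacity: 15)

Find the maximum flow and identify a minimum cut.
Max flow = 12, Min cut edges: (0,1)

Maximum flow: 12
Minimum cut: (0,1)
Partition: S = [0], T = [1, 2, 3, 4, 5, 6, 7, 8, 9, 10, 11]

Max-flow min-cut theorem verified: both equal 12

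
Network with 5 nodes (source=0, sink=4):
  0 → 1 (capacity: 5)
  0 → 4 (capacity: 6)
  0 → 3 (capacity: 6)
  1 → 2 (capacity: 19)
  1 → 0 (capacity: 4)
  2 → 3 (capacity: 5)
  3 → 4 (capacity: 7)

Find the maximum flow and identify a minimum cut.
Max flow = 13, Min cut edges: (0,4), (3,4)

Maximum flow: 13
Minimum cut: (0,4), (3,4)
Partition: S = [0, 1, 2, 3], T = [4]

Max-flow min-cut theorem verified: both equal 13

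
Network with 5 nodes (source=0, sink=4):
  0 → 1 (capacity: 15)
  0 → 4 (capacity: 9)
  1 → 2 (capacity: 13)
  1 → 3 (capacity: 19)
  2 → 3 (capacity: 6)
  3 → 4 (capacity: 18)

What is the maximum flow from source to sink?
Maximum flow = 24

Max flow: 24

Flow assignment:
  0 → 1: 15/15
  0 → 4: 9/9
  1 → 3: 15/19
  3 → 4: 15/18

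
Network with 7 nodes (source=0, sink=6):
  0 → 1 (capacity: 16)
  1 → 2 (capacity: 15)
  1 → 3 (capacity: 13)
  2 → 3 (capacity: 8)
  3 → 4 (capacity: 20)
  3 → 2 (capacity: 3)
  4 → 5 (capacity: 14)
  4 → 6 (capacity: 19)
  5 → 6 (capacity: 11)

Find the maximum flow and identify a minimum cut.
Max flow = 16, Min cut edges: (0,1)

Maximum flow: 16
Minimum cut: (0,1)
Partition: S = [0], T = [1, 2, 3, 4, 5, 6]

Max-flow min-cut theorem verified: both equal 16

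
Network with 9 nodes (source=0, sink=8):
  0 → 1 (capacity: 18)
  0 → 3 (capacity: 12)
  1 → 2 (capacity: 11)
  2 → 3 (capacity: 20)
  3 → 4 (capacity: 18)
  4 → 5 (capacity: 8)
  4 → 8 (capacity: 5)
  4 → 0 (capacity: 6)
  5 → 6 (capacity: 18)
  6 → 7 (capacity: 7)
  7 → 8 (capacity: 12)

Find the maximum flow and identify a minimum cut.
Max flow = 12, Min cut edges: (4,8), (6,7)

Maximum flow: 12
Minimum cut: (4,8), (6,7)
Partition: S = [0, 1, 2, 3, 4, 5, 6], T = [7, 8]

Max-flow min-cut theorem verified: both equal 12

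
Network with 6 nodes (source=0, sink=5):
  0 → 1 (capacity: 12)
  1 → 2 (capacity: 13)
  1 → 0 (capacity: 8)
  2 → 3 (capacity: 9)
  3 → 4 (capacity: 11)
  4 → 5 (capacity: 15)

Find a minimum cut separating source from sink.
Min cut value = 9, edges: (2,3)

Min cut value: 9
Partition: S = [0, 1, 2], T = [3, 4, 5]
Cut edges: (2,3)

By max-flow min-cut theorem, max flow = min cut = 9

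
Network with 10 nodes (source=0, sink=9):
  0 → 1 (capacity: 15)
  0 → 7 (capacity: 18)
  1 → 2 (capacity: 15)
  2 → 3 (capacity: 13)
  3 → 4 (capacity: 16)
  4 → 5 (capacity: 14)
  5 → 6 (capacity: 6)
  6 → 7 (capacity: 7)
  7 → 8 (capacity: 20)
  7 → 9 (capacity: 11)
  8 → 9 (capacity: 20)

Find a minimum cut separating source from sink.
Min cut value = 24, edges: (0,7), (5,6)

Min cut value: 24
Partition: S = [0, 1, 2, 3, 4, 5], T = [6, 7, 8, 9]
Cut edges: (0,7), (5,6)

By max-flow min-cut theorem, max flow = min cut = 24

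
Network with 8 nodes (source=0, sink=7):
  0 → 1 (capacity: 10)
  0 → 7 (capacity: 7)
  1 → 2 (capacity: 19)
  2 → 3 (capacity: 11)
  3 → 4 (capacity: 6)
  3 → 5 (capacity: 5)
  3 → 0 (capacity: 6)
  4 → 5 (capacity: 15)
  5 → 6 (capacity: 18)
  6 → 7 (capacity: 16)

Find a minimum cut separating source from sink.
Min cut value = 17, edges: (0,1), (0,7)

Min cut value: 17
Partition: S = [0], T = [1, 2, 3, 4, 5, 6, 7]
Cut edges: (0,1), (0,7)

By max-flow min-cut theorem, max flow = min cut = 17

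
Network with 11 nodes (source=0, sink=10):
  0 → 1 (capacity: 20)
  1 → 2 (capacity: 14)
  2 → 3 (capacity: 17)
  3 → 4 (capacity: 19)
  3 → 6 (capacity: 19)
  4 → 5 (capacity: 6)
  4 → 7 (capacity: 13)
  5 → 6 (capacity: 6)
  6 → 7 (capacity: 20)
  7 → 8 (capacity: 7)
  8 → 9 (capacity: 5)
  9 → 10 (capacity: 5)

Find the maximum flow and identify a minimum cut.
Max flow = 5, Min cut edges: (9,10)

Maximum flow: 5
Minimum cut: (9,10)
Partition: S = [0, 1, 2, 3, 4, 5, 6, 7, 8, 9], T = [10]

Max-flow min-cut theorem verified: both equal 5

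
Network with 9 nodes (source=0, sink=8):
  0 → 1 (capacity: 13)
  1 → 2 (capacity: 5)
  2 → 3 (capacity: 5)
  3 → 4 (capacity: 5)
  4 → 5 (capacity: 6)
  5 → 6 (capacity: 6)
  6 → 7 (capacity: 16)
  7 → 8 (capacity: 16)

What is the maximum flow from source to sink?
Maximum flow = 5

Max flow: 5

Flow assignment:
  0 → 1: 5/13
  1 → 2: 5/5
  2 → 3: 5/5
  3 → 4: 5/5
  4 → 5: 5/6
  5 → 6: 5/6
  6 → 7: 5/16
  7 → 8: 5/16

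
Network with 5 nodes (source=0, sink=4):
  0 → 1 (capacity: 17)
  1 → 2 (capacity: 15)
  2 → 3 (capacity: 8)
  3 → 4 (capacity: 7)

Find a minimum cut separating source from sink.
Min cut value = 7, edges: (3,4)

Min cut value: 7
Partition: S = [0, 1, 2, 3], T = [4]
Cut edges: (3,4)

By max-flow min-cut theorem, max flow = min cut = 7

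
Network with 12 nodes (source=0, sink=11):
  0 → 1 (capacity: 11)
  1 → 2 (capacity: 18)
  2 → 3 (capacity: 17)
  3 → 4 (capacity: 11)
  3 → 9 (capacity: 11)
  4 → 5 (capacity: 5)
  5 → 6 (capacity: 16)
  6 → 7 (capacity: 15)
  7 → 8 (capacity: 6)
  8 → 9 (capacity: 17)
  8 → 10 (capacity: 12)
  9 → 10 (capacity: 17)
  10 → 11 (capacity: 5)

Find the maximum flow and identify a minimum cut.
Max flow = 5, Min cut edges: (10,11)

Maximum flow: 5
Minimum cut: (10,11)
Partition: S = [0, 1, 2, 3, 4, 5, 6, 7, 8, 9, 10], T = [11]

Max-flow min-cut theorem verified: both equal 5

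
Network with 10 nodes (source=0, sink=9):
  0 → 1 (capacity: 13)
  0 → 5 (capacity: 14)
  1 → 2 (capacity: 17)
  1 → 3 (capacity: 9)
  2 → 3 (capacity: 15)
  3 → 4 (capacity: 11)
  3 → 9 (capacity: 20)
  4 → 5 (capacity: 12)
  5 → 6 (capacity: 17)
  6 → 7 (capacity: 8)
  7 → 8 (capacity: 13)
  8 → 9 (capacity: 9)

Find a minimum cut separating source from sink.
Min cut value = 21, edges: (0,1), (6,7)

Min cut value: 21
Partition: S = [0, 4, 5, 6], T = [1, 2, 3, 7, 8, 9]
Cut edges: (0,1), (6,7)

By max-flow min-cut theorem, max flow = min cut = 21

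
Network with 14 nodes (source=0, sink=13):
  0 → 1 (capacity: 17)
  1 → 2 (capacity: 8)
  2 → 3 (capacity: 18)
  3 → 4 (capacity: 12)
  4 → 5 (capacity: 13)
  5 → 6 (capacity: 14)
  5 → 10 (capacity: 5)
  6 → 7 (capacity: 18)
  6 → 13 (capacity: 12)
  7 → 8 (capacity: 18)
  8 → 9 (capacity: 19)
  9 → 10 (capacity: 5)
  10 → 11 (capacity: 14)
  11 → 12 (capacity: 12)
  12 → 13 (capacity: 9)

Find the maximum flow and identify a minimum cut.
Max flow = 8, Min cut edges: (1,2)

Maximum flow: 8
Minimum cut: (1,2)
Partition: S = [0, 1], T = [2, 3, 4, 5, 6, 7, 8, 9, 10, 11, 12, 13]

Max-flow min-cut theorem verified: both equal 8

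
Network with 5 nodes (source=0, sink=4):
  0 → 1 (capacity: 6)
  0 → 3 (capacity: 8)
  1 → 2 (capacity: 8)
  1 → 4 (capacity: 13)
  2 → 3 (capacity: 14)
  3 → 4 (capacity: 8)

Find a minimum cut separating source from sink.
Min cut value = 14, edges: (0,1), (3,4)

Min cut value: 14
Partition: S = [0, 2, 3], T = [1, 4]
Cut edges: (0,1), (3,4)

By max-flow min-cut theorem, max flow = min cut = 14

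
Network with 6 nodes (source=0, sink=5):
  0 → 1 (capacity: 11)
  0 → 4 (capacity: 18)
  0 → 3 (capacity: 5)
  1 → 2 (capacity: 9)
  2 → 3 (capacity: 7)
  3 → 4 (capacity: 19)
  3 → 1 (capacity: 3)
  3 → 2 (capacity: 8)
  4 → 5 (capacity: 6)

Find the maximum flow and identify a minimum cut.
Max flow = 6, Min cut edges: (4,5)

Maximum flow: 6
Minimum cut: (4,5)
Partition: S = [0, 1, 2, 3, 4], T = [5]

Max-flow min-cut theorem verified: both equal 6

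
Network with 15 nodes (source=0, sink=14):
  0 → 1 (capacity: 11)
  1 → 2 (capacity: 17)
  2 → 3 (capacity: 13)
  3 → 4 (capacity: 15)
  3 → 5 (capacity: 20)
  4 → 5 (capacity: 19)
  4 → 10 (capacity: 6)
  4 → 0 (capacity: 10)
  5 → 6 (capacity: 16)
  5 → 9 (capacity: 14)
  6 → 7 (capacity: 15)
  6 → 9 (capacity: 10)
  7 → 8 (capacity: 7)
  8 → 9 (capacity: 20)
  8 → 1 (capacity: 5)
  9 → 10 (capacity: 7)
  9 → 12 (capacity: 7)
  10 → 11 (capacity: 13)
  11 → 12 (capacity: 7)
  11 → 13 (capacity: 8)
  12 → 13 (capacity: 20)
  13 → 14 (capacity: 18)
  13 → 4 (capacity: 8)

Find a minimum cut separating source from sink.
Min cut value = 11, edges: (0,1)

Min cut value: 11
Partition: S = [0], T = [1, 2, 3, 4, 5, 6, 7, 8, 9, 10, 11, 12, 13, 14]
Cut edges: (0,1)

By max-flow min-cut theorem, max flow = min cut = 11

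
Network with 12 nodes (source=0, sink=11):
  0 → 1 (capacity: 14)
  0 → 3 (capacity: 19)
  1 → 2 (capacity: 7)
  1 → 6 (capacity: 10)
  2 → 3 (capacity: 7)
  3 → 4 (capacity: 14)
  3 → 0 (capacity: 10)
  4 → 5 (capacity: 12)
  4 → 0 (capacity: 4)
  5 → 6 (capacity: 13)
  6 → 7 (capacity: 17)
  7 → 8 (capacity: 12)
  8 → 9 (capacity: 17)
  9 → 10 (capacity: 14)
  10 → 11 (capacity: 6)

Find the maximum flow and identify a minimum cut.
Max flow = 6, Min cut edges: (10,11)

Maximum flow: 6
Minimum cut: (10,11)
Partition: S = [0, 1, 2, 3, 4, 5, 6, 7, 8, 9, 10], T = [11]

Max-flow min-cut theorem verified: both equal 6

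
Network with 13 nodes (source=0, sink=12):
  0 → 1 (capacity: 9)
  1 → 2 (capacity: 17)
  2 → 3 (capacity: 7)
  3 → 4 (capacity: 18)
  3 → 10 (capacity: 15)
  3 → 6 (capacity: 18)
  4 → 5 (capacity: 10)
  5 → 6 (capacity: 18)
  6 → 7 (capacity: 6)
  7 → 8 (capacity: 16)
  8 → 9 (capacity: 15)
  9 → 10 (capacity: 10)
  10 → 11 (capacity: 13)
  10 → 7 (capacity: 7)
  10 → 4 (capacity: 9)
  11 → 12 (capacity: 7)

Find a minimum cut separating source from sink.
Min cut value = 7, edges: (11,12)

Min cut value: 7
Partition: S = [0, 1, 2, 3, 4, 5, 6, 7, 8, 9, 10, 11], T = [12]
Cut edges: (11,12)

By max-flow min-cut theorem, max flow = min cut = 7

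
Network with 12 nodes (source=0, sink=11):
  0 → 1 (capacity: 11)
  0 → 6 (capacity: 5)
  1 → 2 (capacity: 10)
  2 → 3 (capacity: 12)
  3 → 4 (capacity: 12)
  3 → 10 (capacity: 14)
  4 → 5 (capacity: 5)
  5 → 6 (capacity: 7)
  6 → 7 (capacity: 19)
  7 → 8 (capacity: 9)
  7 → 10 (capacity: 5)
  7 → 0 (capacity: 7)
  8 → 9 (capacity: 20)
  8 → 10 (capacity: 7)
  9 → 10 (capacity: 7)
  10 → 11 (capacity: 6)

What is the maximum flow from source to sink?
Maximum flow = 6

Max flow: 6

Flow assignment:
  0 → 1: 6/11
  0 → 6: 5/5
  1 → 2: 6/10
  2 → 3: 6/12
  3 → 10: 6/14
  6 → 7: 5/19
  7 → 0: 5/7
  10 → 11: 6/6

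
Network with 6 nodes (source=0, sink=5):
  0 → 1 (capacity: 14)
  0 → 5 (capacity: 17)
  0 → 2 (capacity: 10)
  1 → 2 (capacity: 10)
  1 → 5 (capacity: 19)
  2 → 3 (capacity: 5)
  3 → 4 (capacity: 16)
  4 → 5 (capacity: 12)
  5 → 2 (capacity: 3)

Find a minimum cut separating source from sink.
Min cut value = 36, edges: (0,1), (0,5), (2,3)

Min cut value: 36
Partition: S = [0, 2], T = [1, 3, 4, 5]
Cut edges: (0,1), (0,5), (2,3)

By max-flow min-cut theorem, max flow = min cut = 36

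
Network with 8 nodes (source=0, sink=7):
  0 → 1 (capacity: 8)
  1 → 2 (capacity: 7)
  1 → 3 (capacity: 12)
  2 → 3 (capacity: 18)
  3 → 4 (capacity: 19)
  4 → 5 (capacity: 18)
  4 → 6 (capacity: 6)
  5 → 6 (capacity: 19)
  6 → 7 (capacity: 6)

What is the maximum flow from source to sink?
Maximum flow = 6

Max flow: 6

Flow assignment:
  0 → 1: 6/8
  1 → 3: 6/12
  3 → 4: 6/19
  4 → 6: 6/6
  6 → 7: 6/6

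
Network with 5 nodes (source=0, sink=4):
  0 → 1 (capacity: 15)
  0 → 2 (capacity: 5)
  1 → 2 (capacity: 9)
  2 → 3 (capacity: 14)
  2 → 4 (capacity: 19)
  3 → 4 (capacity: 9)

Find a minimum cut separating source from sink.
Min cut value = 14, edges: (0,2), (1,2)

Min cut value: 14
Partition: S = [0, 1], T = [2, 3, 4]
Cut edges: (0,2), (1,2)

By max-flow min-cut theorem, max flow = min cut = 14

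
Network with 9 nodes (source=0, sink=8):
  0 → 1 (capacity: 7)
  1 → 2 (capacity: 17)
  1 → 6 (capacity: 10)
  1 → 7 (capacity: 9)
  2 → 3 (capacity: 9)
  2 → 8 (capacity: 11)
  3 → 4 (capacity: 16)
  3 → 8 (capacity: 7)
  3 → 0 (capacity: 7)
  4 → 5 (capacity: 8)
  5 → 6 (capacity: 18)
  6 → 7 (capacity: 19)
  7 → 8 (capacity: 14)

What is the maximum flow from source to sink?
Maximum flow = 7

Max flow: 7

Flow assignment:
  0 → 1: 7/7
  1 → 2: 7/17
  2 → 8: 7/11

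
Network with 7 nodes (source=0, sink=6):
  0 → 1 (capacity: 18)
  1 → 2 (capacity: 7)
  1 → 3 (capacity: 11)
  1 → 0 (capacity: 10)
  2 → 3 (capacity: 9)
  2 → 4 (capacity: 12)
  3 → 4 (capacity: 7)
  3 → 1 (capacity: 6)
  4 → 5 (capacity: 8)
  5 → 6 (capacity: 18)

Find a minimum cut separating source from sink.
Min cut value = 8, edges: (4,5)

Min cut value: 8
Partition: S = [0, 1, 2, 3, 4], T = [5, 6]
Cut edges: (4,5)

By max-flow min-cut theorem, max flow = min cut = 8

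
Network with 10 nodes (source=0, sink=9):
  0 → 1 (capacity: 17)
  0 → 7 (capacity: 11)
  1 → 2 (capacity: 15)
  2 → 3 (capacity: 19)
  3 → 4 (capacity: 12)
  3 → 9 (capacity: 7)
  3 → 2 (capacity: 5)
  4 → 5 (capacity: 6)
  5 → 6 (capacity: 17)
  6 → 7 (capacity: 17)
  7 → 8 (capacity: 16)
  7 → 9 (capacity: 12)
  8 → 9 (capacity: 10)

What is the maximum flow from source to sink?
Maximum flow = 24

Max flow: 24

Flow assignment:
  0 → 1: 13/17
  0 → 7: 11/11
  1 → 2: 13/15
  2 → 3: 13/19
  3 → 4: 6/12
  3 → 9: 7/7
  4 → 5: 6/6
  5 → 6: 6/17
  6 → 7: 6/17
  7 → 8: 5/16
  7 → 9: 12/12
  8 → 9: 5/10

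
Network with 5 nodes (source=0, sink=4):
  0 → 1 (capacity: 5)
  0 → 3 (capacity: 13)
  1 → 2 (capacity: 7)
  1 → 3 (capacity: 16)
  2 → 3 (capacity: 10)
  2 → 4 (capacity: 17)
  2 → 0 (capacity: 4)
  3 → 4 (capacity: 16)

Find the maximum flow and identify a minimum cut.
Max flow = 18, Min cut edges: (0,1), (0,3)

Maximum flow: 18
Minimum cut: (0,1), (0,3)
Partition: S = [0], T = [1, 2, 3, 4]

Max-flow min-cut theorem verified: both equal 18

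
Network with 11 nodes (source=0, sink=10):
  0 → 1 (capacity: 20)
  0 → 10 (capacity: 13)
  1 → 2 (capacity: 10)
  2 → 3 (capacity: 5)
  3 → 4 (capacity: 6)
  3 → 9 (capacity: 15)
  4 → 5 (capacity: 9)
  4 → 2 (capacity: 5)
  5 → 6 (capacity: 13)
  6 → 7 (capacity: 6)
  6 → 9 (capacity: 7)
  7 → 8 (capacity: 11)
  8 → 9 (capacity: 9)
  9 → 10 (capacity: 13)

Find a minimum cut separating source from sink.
Min cut value = 18, edges: (0,10), (2,3)

Min cut value: 18
Partition: S = [0, 1, 2], T = [3, 4, 5, 6, 7, 8, 9, 10]
Cut edges: (0,10), (2,3)

By max-flow min-cut theorem, max flow = min cut = 18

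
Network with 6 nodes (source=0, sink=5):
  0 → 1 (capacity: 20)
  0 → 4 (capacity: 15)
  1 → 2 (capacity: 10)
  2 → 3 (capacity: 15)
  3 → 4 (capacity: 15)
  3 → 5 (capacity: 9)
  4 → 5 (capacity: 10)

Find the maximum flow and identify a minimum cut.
Max flow = 19, Min cut edges: (3,5), (4,5)

Maximum flow: 19
Minimum cut: (3,5), (4,5)
Partition: S = [0, 1, 2, 3, 4], T = [5]

Max-flow min-cut theorem verified: both equal 19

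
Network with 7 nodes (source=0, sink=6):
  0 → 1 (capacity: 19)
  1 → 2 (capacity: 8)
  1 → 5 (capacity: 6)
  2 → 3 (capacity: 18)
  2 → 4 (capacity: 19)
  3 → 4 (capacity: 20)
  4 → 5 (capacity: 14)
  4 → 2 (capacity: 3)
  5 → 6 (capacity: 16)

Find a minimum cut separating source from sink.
Min cut value = 14, edges: (1,2), (1,5)

Min cut value: 14
Partition: S = [0, 1], T = [2, 3, 4, 5, 6]
Cut edges: (1,2), (1,5)

By max-flow min-cut theorem, max flow = min cut = 14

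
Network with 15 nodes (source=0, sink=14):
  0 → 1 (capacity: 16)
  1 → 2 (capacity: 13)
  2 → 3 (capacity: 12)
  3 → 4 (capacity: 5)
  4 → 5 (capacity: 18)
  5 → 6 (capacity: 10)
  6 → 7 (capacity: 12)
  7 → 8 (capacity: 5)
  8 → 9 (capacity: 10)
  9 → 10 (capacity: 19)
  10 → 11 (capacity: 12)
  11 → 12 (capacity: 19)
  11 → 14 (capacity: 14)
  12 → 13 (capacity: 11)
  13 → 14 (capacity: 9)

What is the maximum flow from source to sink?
Maximum flow = 5

Max flow: 5

Flow assignment:
  0 → 1: 5/16
  1 → 2: 5/13
  2 → 3: 5/12
  3 → 4: 5/5
  4 → 5: 5/18
  5 → 6: 5/10
  6 → 7: 5/12
  7 → 8: 5/5
  8 → 9: 5/10
  9 → 10: 5/19
  10 → 11: 5/12
  11 → 14: 5/14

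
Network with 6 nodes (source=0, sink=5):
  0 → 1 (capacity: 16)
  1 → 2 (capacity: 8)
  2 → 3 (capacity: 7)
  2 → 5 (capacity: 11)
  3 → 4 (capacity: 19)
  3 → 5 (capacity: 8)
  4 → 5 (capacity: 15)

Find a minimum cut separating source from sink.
Min cut value = 8, edges: (1,2)

Min cut value: 8
Partition: S = [0, 1], T = [2, 3, 4, 5]
Cut edges: (1,2)

By max-flow min-cut theorem, max flow = min cut = 8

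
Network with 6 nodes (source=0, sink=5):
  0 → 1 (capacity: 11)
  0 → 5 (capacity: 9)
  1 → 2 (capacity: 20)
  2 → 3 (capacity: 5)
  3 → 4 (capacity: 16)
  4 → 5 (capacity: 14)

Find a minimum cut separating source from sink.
Min cut value = 14, edges: (0,5), (2,3)

Min cut value: 14
Partition: S = [0, 1, 2], T = [3, 4, 5]
Cut edges: (0,5), (2,3)

By max-flow min-cut theorem, max flow = min cut = 14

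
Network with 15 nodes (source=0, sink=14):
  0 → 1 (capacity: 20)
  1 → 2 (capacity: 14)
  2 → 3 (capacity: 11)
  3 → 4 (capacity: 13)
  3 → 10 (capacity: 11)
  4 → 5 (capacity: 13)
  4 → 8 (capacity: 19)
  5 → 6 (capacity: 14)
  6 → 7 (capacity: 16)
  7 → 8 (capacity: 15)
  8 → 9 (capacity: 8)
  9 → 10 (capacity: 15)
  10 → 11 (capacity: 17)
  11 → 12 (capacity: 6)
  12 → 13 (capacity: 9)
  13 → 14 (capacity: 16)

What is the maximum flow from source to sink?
Maximum flow = 6

Max flow: 6

Flow assignment:
  0 → 1: 6/20
  1 → 2: 6/14
  2 → 3: 6/11
  3 → 10: 6/11
  10 → 11: 6/17
  11 → 12: 6/6
  12 → 13: 6/9
  13 → 14: 6/16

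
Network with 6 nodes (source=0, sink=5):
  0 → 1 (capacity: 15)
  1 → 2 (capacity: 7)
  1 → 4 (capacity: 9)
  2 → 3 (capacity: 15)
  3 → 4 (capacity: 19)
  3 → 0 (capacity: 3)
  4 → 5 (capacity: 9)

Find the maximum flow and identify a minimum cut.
Max flow = 9, Min cut edges: (4,5)

Maximum flow: 9
Minimum cut: (4,5)
Partition: S = [0, 1, 2, 3, 4], T = [5]

Max-flow min-cut theorem verified: both equal 9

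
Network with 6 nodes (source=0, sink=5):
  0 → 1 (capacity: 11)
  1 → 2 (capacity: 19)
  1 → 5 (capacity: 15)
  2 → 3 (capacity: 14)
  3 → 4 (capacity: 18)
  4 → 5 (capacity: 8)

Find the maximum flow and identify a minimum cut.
Max flow = 11, Min cut edges: (0,1)

Maximum flow: 11
Minimum cut: (0,1)
Partition: S = [0], T = [1, 2, 3, 4, 5]

Max-flow min-cut theorem verified: both equal 11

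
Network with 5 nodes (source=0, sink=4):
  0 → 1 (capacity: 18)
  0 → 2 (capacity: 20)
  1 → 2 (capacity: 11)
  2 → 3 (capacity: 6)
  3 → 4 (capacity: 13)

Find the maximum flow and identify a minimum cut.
Max flow = 6, Min cut edges: (2,3)

Maximum flow: 6
Minimum cut: (2,3)
Partition: S = [0, 1, 2], T = [3, 4]

Max-flow min-cut theorem verified: both equal 6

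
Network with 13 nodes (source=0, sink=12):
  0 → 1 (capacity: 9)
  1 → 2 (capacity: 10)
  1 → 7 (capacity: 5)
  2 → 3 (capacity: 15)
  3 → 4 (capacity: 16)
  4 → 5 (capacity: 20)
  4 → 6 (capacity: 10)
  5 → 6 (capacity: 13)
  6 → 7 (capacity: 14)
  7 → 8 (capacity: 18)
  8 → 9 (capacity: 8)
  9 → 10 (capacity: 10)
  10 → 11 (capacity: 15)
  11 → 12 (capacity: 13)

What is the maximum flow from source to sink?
Maximum flow = 8

Max flow: 8

Flow assignment:
  0 → 1: 8/9
  1 → 2: 4/10
  1 → 7: 4/5
  2 → 3: 4/15
  3 → 4: 4/16
  4 → 6: 4/10
  6 → 7: 4/14
  7 → 8: 8/18
  8 → 9: 8/8
  9 → 10: 8/10
  10 → 11: 8/15
  11 → 12: 8/13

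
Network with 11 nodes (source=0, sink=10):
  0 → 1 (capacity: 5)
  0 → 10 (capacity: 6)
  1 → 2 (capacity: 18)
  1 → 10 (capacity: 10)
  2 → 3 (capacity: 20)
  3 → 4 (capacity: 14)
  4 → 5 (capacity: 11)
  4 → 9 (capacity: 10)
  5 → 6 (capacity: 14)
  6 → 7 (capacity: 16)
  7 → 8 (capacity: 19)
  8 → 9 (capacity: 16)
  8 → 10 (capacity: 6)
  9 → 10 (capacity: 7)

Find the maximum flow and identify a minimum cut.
Max flow = 11, Min cut edges: (0,1), (0,10)

Maximum flow: 11
Minimum cut: (0,1), (0,10)
Partition: S = [0], T = [1, 2, 3, 4, 5, 6, 7, 8, 9, 10]

Max-flow min-cut theorem verified: both equal 11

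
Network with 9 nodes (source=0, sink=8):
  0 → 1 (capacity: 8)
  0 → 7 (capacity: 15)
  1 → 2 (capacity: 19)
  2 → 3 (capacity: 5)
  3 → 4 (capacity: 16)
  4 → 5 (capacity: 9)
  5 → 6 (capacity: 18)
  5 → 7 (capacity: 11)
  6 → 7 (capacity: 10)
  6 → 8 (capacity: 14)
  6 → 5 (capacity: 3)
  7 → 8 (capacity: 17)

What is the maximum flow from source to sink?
Maximum flow = 20

Max flow: 20

Flow assignment:
  0 → 1: 5/8
  0 → 7: 15/15
  1 → 2: 5/19
  2 → 3: 5/5
  3 → 4: 5/16
  4 → 5: 5/9
  5 → 6: 5/18
  6 → 8: 5/14
  7 → 8: 15/17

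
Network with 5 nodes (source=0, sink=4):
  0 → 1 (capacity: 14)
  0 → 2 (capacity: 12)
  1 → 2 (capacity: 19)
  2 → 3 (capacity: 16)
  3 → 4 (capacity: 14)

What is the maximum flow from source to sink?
Maximum flow = 14

Max flow: 14

Flow assignment:
  0 → 1: 14/14
  1 → 2: 14/19
  2 → 3: 14/16
  3 → 4: 14/14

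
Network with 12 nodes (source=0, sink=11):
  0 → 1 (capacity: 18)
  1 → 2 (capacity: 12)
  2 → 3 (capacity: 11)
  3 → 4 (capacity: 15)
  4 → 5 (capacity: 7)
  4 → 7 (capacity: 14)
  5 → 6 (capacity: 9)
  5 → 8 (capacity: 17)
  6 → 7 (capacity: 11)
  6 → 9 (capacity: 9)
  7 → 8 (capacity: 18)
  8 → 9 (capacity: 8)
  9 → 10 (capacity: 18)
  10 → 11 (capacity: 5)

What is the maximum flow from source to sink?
Maximum flow = 5

Max flow: 5

Flow assignment:
  0 → 1: 5/18
  1 → 2: 5/12
  2 → 3: 5/11
  3 → 4: 5/15
  4 → 5: 1/7
  4 → 7: 4/14
  5 → 6: 1/9
  6 → 9: 1/9
  7 → 8: 4/18
  8 → 9: 4/8
  9 → 10: 5/18
  10 → 11: 5/5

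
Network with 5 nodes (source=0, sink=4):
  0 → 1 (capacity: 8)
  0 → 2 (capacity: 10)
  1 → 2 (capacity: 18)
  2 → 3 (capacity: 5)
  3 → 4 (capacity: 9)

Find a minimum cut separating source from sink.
Min cut value = 5, edges: (2,3)

Min cut value: 5
Partition: S = [0, 1, 2], T = [3, 4]
Cut edges: (2,3)

By max-flow min-cut theorem, max flow = min cut = 5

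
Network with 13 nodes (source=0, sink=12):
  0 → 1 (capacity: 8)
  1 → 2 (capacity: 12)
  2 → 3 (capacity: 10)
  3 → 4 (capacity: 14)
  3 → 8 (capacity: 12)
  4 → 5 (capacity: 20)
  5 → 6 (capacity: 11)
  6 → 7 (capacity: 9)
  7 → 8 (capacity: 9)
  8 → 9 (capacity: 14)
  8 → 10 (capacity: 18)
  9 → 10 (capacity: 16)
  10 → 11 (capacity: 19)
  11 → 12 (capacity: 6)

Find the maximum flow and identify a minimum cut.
Max flow = 6, Min cut edges: (11,12)

Maximum flow: 6
Minimum cut: (11,12)
Partition: S = [0, 1, 2, 3, 4, 5, 6, 7, 8, 9, 10, 11], T = [12]

Max-flow min-cut theorem verified: both equal 6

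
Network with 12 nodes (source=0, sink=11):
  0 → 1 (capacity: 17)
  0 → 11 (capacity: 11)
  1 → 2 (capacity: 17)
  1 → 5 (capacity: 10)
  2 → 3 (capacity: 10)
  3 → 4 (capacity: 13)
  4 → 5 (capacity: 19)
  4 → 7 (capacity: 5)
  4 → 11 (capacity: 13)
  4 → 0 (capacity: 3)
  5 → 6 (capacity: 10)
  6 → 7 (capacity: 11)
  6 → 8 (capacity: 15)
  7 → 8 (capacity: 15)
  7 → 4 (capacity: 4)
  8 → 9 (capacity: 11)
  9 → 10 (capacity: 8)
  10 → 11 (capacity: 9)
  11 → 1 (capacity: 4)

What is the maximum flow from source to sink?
Maximum flow = 28

Max flow: 28

Flow assignment:
  0 → 1: 17/17
  0 → 11: 11/11
  1 → 2: 9/17
  1 → 5: 8/10
  2 → 3: 9/10
  3 → 4: 9/13
  4 → 11: 13/13
  5 → 6: 8/10
  6 → 7: 4/11
  6 → 8: 4/15
  7 → 4: 4/4
  8 → 9: 4/11
  9 → 10: 4/8
  10 → 11: 4/9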